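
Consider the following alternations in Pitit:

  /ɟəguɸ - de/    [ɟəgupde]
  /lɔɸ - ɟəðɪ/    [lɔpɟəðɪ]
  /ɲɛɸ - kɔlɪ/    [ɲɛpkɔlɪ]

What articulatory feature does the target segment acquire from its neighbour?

Underlying /ɸ/ is realised as [p] next to /d/; /d/ itself does not change.
The change fricative → stop matches the manner of the following /d/, identifying this as manner assimilation.
The other alternating forms pattern the same way: /ɸ/ → [p] before /ɟ/ (fricative → stop, matching a stop); /ɸ/ → [p] before /k/ (fricative → stop, matching a stop) — only manner changes, and always toward the following segment.

manner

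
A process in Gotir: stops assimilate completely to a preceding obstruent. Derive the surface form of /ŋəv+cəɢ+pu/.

/c/ is the segment targeted by the rule; it sits immediately after /v/, so it assimilates completely and surfaces as [v].
At the second juncture, /p/ likewise becomes [ɢ] adjacent to /ɢ/.

[ŋəvvəɢɢu]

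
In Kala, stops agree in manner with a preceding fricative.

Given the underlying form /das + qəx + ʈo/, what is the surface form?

[dasχəxʂo]

The rule targets /q/ (voiceless uvular stop), which sits after the trigger /s/ (fricative).
Changing only its manner to fricative gives [χ] — the voiceless uvular fricative.
At the second juncture, /ʈ/ likewise becomes [ʂ] adjacent to /x/.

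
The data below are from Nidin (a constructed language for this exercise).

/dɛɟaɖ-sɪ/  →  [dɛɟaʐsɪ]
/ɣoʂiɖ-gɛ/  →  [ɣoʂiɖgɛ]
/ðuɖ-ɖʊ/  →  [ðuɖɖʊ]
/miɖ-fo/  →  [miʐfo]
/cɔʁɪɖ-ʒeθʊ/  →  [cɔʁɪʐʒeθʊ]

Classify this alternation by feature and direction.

regressive manner assimilation

The segment that alternates is /ɖ/, which surfaces as [ʐ] when adjacent to /s/.
The change stop → fricative matches the manner of the following /s/, identifying this as manner assimilation.
Place and voice are unchanged, so the assimilation is partial, not total.
The same holds elsewhere in the data: /ɖ/ → [ʐ] before /f/ (stop → fricative, matching a fricative); /ɖ/ → [ʐ] before /ʒ/ (stop → fricative, matching a fricative) — only manner changes, and always toward the following segment.
No alternation appears in [ɣoʂiɖgɛ], [ðuɖɖʊ]: there the adjacent consonants already agree in manner (/ɖ/ and /g/ are both stops; /ɖ/ and /ɖ/ are both stops), so these forms are consistent with the same rule.
Since the segment that changes precedes the conditioning segment, the assimilation is regressive.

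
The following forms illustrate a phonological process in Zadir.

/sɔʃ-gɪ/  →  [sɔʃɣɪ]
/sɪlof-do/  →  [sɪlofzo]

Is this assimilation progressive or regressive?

progressive

Underlying /g/ is realised as [ɣ] next to /ʃ/; /ʃ/ itself does not change.
/g/ is a stop while /ʃ/ is a fricative; the output [ɣ] is a fricative, matching the trigger — so the feature that spreads is manner.
The other alternating form patterns the same way: /d/ → [z] after /f/ (stop → fricative, matching a fricative) — only manner changes, and always toward the preceding segment.
Since the segment that changes follows the conditioning segment, the assimilation is progressive.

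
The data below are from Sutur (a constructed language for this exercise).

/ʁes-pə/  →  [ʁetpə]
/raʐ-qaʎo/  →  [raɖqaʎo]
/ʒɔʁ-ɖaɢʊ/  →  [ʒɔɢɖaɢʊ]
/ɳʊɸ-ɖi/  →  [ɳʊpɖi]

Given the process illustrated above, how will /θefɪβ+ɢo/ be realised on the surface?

The data show regressive manner assimilation: /s/ → [t] before /p/; /ʐ/ → [ɖ] before /q/; /ʁ/ → [ɢ] before /ɖ/; /ɸ/ → [p] before /ɖ/. In each pair only manner changes, matching the following consonant, while place and voice stay constant.
/β/ is a voiced bilabial fricative. The following trigger /ɢ/ is a stop, so /β/ must become a stop as well.
A voiced bilabial stop is [b], so the surface segment is [b].

[θefɪbɢo]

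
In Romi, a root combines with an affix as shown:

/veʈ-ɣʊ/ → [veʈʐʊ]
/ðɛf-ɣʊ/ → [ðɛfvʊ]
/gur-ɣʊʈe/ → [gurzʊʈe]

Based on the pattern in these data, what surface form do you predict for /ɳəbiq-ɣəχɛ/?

The data show progressive place assimilation: /ɣ/ → [ʐ] after /ʈ/; /ɣ/ → [v] after /f/; /ɣ/ → [z] after /r/. In each pair only place changes, matching the preceding consonant, while manner and voice stay constant.
The rule targets /ɣ/ (voiced velar fricative), which sits after the trigger /q/ (uvular).
A voiced uvular fricative is [ʁ], so the surface segment is [ʁ].

[ɳəbiqʁəχɛ]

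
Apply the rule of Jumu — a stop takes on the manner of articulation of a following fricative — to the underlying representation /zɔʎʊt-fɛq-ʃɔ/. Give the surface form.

[zɔʎʊsfɛχʃɔ]

/t/ is a voiceless alveolar stop. The following trigger /f/ is a fricative, so /t/ must become a fricative as well.
Changing only its manner to fricative gives [s] — the voiceless alveolar fricative.
The same rule applies at the second boundary: /q/ → [χ] next to /ʃ/.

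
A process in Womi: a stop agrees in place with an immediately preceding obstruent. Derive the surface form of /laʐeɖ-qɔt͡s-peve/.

[laʐeɖʈɔt͡steve]

/q/ is a voiceless uvular stop. The preceding trigger /ɖ/ is retroflex, so /q/ must become retroflex as well.
A voiceless retroflex stop is [ʈ], so the surface segment is [ʈ].
At the second juncture, /p/ likewise becomes [t] adjacent to /t͡s/.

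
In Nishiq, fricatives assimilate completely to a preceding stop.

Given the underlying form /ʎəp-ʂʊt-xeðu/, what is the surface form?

/ʂ/ is the segment targeted by the rule; it sits immediately after /p/, so it assimilates completely and surfaces as [p].
At the second juncture, /x/ likewise becomes [t] adjacent to /t/.

[ʎəppʊtteðu]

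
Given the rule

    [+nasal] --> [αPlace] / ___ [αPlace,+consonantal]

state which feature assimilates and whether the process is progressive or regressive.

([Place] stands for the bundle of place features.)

regressive place assimilation

The shared variable α links the value of the place features (abbreviated [Place]) on the target to the same value on the neighbouring segment, so place is the feature that assimilates.
Since the environment is written after the underscore, the trigger follows the target; the direction is regressive.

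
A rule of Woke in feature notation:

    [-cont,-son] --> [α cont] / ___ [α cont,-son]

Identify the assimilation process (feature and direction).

regressive manner assimilation

The shared variable α links the value of [cont] on the target to that of the neighbouring obstruent. [cont] distinguishes stops from fricatives — a manner-of-articulation feature — so this is manner assimilation.
Since the environment is written after the underscore, the trigger follows the target; the direction is regressive.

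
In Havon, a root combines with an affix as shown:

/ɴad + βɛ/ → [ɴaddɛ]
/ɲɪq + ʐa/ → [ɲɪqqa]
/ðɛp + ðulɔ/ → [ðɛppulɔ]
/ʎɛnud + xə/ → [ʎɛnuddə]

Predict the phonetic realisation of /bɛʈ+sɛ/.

[bɛʈʈɛ]

The data show progressive total assimilation (/β/ → [d] after /d/; /ʐ/ → [q] after /q/; /ð/ → [p] after /p/; /x/ → [d] after /d/): in every case the target segment becomes identical to its preceding neighbour, copying more than a single feature.
/s/ is the segment targeted by the rule; it sits immediately after /ʈ/, so it assimilates completely and surfaces as [ʈ].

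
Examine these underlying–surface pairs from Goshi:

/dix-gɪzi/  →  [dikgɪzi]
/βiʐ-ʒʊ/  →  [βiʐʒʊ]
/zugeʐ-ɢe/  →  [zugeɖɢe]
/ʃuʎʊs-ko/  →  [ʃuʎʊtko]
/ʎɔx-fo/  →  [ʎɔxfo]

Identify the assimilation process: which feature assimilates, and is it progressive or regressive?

regressive manner assimilation

Underlying /x/ is realised as [k] next to /g/; /g/ itself does not change.
The change fricative → stop matches the manner of the following /g/, identifying this as manner assimilation.
Place and voice are unchanged, so the assimilation is partial, not total.
The same holds elsewhere in the data: /ʐ/ → [ɖ] before /ɢ/ (fricative → stop, matching a stop); /s/ → [t] before /k/ (fricative → stop, matching a stop) — only manner changes, and always toward the following segment.
Nothing changes in [βiʐʒʊ], [ʎɔxfo]: there the adjacent consonants already agree in manner (/ʐ/ and /ʒ/ are both fricatives; /x/ and /f/ are both fricatives), so these forms are consistent with the same rule.
Since the segment that changes precedes the conditioning segment, the assimilation is regressive.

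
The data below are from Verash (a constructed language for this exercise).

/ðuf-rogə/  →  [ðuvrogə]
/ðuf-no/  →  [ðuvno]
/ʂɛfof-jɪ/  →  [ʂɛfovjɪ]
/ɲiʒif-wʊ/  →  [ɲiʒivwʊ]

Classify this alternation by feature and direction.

regressive voicing assimilation

Underlying /f/ is realised as [v] next to /r/; /r/ itself does not change.
/f/ is voiceless while /r/ is voiced; the output [v] is voiced, matching the trigger — so the feature that spreads is voicing.
Place and manner are unchanged, so the assimilation is partial, not total.
The other alternating forms pattern the same way: /f/ → [v] before /n/ (voiceless → voiced, matching voiced); /f/ → [v] before /j/ (voiceless → voiced, matching voiced); /f/ → [v] before /w/ (voiceless → voiced, matching voiced) — only voicing changes, and always toward the following segment.
The trigger is the following segment, so the direction is regressive (anticipatory).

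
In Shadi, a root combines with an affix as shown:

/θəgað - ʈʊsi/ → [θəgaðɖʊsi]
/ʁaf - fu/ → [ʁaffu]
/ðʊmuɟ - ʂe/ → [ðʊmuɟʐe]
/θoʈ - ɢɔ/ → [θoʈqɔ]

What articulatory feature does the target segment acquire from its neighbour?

The segment that alternates is /ʈ/, which surfaces as [ɖ] when adjacent to /ð/.
/ʈ/ is voiceless while /ð/ is voiced; the output [ɖ] is voiced, matching the trigger — so the feature that spreads is voicing.
The same holds elsewhere in the data: /ʂ/ → [ʐ] after /ɟ/ (voiceless → voiced, matching voiced); /ɢ/ → [q] after /ʈ/ (voiced → voiceless, matching voiceless) — only voicing changes, and always toward the preceding segment.
Nothing changes in [ʁaffu]: there the adjacent consonants already agree in voicing (/f/ and /f/ are both voiceless), so this form is consistent with the same rule.

voicing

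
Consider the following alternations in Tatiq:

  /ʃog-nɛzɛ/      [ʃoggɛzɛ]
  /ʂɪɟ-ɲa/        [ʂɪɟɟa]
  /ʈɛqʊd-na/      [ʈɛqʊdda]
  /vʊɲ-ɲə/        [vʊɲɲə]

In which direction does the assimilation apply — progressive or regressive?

progressive

Comparing underlying and surface forms, /n/ → [g] is the alternation; the neighbouring /g/ is constant.
The output [g] is identical to the trigger /g/ — every feature (place, manner, voicing) has been copied — so this is total assimilation.
The remaining alternations confirm this: /ɲ/ → [ɟ] after /ɟ/; /n/ → [d] after /d/ — in each case the output is a copy of the preceding consonant.
In [vʊɲɲə] the two consonants at the boundary are already identical (/ɲ/ + /ɲ/), so the rule applies vacuously and nothing changes.
Since the segment that changes follows the conditioning segment, the assimilation is progressive.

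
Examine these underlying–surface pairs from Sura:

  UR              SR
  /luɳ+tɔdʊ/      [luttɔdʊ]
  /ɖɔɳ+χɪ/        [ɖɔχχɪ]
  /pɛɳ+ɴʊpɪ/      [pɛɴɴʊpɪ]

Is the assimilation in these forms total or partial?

total assimilation

The segment that alternates is /ɳ/, which surfaces as [t] when adjacent to /t/.
The output [t] is identical to the trigger /t/ — every feature (place, manner, voicing) has been copied — so this is total assimilation.
The other forms behave the same way: /ɳ/ → [χ] before /χ/; /ɳ/ → [ɴ] before /ɴ/ — in each case the output is a copy of the following consonant.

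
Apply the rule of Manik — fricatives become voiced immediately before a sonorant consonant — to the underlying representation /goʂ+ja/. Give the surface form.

[goʐja]

/ʂ/ is a voiceless retroflex fricative. The following trigger /j/ is voiced, so /ʂ/ must become voiced as well.
The voiced retroflex fricative is [ʐ], so /ʂ/ → [ʐ].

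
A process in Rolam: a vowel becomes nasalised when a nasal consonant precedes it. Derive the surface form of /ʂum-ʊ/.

[ʂumʊ̃]

The vowel /ʊ/ is adjacent to the preceding nasal /m/, so it acquires [+nasal] and surfaces as [ʊ̃].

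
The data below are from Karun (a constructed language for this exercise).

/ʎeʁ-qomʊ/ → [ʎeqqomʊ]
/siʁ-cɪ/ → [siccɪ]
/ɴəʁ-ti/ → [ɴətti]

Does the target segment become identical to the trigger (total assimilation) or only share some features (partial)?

total assimilation

The segment that alternates is /ʁ/, which surfaces as [q] when adjacent to /q/.
The output [q] is identical to the trigger /q/ — every feature (place, manner, voicing) has been copied — so this is total assimilation.
The other forms behave the same way: /ʁ/ → [c] before /c/; /ʁ/ → [t] before /t/ — in each case the output is a copy of the following consonant.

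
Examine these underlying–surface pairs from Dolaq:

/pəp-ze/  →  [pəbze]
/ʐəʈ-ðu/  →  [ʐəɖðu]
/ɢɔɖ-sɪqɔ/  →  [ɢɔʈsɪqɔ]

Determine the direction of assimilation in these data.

The segment that alternates is /p/, which surfaces as [b] when adjacent to /z/.
/p/ is voiceless while /z/ is voiced; the output [b] is voiced, matching the trigger — so the feature that spreads is voicing.
The other alternating forms pattern the same way: /ʈ/ → [ɖ] before /ð/ (voiceless → voiced, matching voiced); /ɖ/ → [ʈ] before /s/ (voiced → voiceless, matching voiceless) — only voicing changes, and always toward the following segment.
The trigger is the following segment, so the direction is regressive (anticipatory).

regressive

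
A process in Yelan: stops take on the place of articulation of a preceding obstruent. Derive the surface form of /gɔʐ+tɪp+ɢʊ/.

[gɔʐʈɪpbʊ]

The rule targets /t/ (voiceless alveolar stop), which sits after the trigger /ʐ/ (retroflex).
Changing only its place to retroflex gives [ʈ] — the voiceless retroflex stop.
The same rule applies at the second boundary: /ɢ/ → [b] next to /p/.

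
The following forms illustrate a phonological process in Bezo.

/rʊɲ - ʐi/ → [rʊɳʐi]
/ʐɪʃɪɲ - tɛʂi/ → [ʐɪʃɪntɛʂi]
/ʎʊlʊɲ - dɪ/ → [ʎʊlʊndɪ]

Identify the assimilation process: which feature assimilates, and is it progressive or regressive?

Comparing underlying and surface forms, /ɲ/ → [ɳ] is the alternation; the neighbouring /ʐ/ is constant.
/ɲ/ is palatal while /ʐ/ is retroflex; the output [ɳ] is retroflex, matching the trigger — so the feature that spreads is place.
Manner and voice are unchanged, so the assimilation is partial, not total.
The other alternating forms pattern the same way: /ɲ/ → [n] before /t/ (palatal → alveolar, matching alveolar); /ɲ/ → [n] before /d/ (palatal → alveolar, matching alveolar) — only place changes, and always toward the following segment.
Since the segment that changes precedes the conditioning segment, the assimilation is regressive.

regressive place assimilation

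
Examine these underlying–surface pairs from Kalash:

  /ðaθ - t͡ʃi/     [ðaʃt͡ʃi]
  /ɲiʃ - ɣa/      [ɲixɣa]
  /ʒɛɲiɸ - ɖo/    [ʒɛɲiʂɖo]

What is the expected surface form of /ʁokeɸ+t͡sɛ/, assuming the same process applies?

[ʁokest͡sɛ]

The data show regressive place assimilation: /θ/ → [ʃ] before /t͡ʃ/; /ʃ/ → [x] before /ɣ/; /ɸ/ → [ʂ] before /ɖ/. In each pair only place changes, matching the following consonant, while manner and voice stay constant.
/ɸ/ is a voiceless bilabial fricative. The following trigger /t͡s/ is alveolar, so /ɸ/ must become alveolar as well.
Changing only its place to alveolar gives [s] — the voiceless alveolar fricative.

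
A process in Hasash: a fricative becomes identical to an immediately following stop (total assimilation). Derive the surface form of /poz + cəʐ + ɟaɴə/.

/z/ is the segment targeted by the rule; it sits immediately before /c/, so it assimilates completely and surfaces as [c].
The same rule applies at the second boundary: /ʐ/ → [ɟ] next to /ɟ/.

[poccəɟɟaɴə]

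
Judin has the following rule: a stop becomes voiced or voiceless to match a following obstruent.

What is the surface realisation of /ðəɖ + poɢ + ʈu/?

The rule targets /ɖ/ (voiced retroflex stop), which sits before the trigger /p/ (voiceless).
The voiceless retroflex stop is [ʈ], so /ɖ/ → [ʈ].
The same rule applies at the second boundary: /ɢ/ → [q] next to /ʈ/.

[ðəʈpoqʈu]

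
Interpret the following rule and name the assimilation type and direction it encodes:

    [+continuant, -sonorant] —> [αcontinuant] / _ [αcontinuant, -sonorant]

regressive manner assimilation

The shared variable α links the value of [continuant] on the target to that of the neighbouring obstruent. [continuant] distinguishes stops from fricatives — a manner-of-articulation feature — so this is manner assimilation.
Since the environment is written after the underscore, the trigger follows the target; the direction is regressive.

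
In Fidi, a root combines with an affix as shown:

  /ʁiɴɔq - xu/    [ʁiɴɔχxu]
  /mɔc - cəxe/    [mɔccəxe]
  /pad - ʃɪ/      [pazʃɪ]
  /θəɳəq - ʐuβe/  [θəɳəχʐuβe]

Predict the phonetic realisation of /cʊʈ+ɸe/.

[cʊʂɸe]

The data show regressive manner assimilation: /q/ → [χ] before /x/; /d/ → [z] before /ʃ/; /q/ → [χ] before /ʐ/. In each pair only manner changes, matching the following consonant, while place and voice stay constant.
No alternation appears in [mɔccəxe]: there the adjacent consonants already agree in manner (/c/ and /c/ are both stops), so this form is consistent with the same rule.
/ʈ/ is a voiceless retroflex stop. The following trigger /ɸ/ is a fricative, so /ʈ/ must become a fricative as well.
A voiceless retroflex fricative is [ʂ], so the surface segment is [ʂ].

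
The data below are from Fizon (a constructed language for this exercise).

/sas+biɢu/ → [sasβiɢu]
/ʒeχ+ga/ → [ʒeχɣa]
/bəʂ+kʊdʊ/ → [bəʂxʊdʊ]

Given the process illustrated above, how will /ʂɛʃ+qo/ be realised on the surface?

The data show progressive manner assimilation: /b/ → [β] after /s/; /g/ → [ɣ] after /χ/; /k/ → [x] after /ʂ/. In each pair only manner changes, matching the preceding consonant, while place and voice stay constant.
The rule targets /q/ (voiceless uvular stop), which sits after the trigger /ʃ/ (fricative).
Changing only its manner to fricative gives [χ] — the voiceless uvular fricative.

[ʂɛʃχo]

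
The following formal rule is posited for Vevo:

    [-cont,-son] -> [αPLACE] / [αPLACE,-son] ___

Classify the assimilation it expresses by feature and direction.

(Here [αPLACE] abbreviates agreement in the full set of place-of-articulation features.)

progressive place assimilation

The shared variable α links the value of the place features (abbreviated [PLACE]) on the target to the same value on the neighbouring segment, so place is the feature that assimilates.
The conditioning segment sits to the left of the focus bar, meaning the trigger precedes the segment that changes — progressive assimilation.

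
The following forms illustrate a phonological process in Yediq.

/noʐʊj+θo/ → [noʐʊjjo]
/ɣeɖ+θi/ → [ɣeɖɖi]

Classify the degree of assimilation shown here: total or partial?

Comparing underlying and surface forms, /θ/ → [j] is the alternation; the neighbouring /j/ is constant.
The output [j] is identical to the trigger /j/ — every feature (place, manner, voicing) has been copied — so this is total assimilation.
The other form behaves the same way: /θ/ → [ɖ] after /ɖ/ — in each case the output is a copy of the preceding consonant.

total assimilation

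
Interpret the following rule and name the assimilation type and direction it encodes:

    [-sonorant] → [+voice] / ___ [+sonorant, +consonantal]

regressive voicing assimilation

The structural change is [+voice], and the conditioning segment [+sonorant, +consonantal] (a sonorant consonant) is itself voiced, so the target comes to share the voicing of its neighbour — voicing assimilation.
The conditioning segment sits to the right of the focus bar, meaning the trigger follows the segment that changes — regressive assimilation.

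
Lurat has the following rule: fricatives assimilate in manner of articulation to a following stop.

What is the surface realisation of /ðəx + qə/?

[ðəkqə]

The rule targets /x/ (voiceless velar fricative), which sits before the trigger /q/ (stop).
Changing only its manner to stop gives [k] — the voiceless velar stop.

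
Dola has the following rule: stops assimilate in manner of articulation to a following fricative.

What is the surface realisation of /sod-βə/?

/d/ is a voiced alveolar stop. The following trigger /β/ is a fricative, so /d/ must become a fricative as well.
Changing only its manner to fricative gives [z] — the voiced alveolar fricative.

[sozβə]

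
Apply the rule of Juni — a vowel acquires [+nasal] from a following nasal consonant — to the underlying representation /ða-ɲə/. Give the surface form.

[ðãɲə]

The vowel /a/ is adjacent to the following nasal /ɲ/, so it acquires [+nasal] and surfaces as [ã].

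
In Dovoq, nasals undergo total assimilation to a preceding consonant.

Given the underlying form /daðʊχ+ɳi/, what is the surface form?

/ɳ/ is the segment targeted by the rule; it sits immediately after /χ/, so it assimilates completely and surfaces as [χ].

[daðʊχχi]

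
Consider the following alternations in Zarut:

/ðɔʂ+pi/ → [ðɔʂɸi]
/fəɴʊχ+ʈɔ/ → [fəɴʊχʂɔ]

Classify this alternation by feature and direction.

progressive manner assimilation

Comparing underlying and surface forms, /p/ → [ɸ] is the alternation; the neighbouring /ʂ/ is constant.
/p/ is a stop while /ʂ/ is a fricative; the output [ɸ] is a fricative, matching the trigger — so the feature that spreads is manner.
Place and voice are unchanged, so the assimilation is partial, not total.
Checking the remaining alternation: /ʈ/ → [ʂ] after /χ/ (stop → fricative, matching a fricative) — only manner changes, and always toward the preceding segment.
Since the segment that changes follows the conditioning segment, the assimilation is progressive.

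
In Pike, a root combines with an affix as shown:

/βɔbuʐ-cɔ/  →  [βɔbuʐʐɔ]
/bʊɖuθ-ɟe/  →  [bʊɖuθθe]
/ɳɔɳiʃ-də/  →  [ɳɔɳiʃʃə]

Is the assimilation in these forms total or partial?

Underlying /c/ is realised as [ʐ] next to /ʐ/; /ʐ/ itself does not change.
The output [ʐ] is identical to the trigger /ʐ/ — every feature (place, manner, voicing) has been copied — so this is total assimilation.
The remaining alternations confirm this: /ɟ/ → [θ] after /θ/; /d/ → [ʃ] after /ʃ/ — in each case the output is a copy of the preceding consonant.

total assimilation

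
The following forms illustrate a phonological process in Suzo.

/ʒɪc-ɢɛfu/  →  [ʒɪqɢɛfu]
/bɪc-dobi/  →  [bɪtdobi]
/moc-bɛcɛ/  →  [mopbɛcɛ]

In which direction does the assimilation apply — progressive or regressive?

Underlying /c/ is realised as [q] next to /ɢ/; /ɢ/ itself does not change.
/c/ is palatal while /ɢ/ is uvular; the output [q] is uvular, matching the trigger — so the feature that spreads is place.
The other alternating forms pattern the same way: /c/ → [t] before /d/ (palatal → alveolar, matching alveolar); /c/ → [p] before /b/ (palatal → bilabial, matching bilabial) — only place changes, and always toward the following segment.
Since the segment that changes precedes the conditioning segment, the assimilation is regressive.

regressive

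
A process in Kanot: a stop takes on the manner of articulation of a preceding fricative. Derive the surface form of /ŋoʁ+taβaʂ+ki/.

[ŋoʁsaβaʂxi]

/t/ is a voiceless alveolar stop. The preceding trigger /ʁ/ is a fricative, so /t/ must become a fricative as well.
The voiceless alveolar fricative is [s], so /t/ → [s].
The same rule applies at the second boundary: /k/ → [x] next to /ʂ/.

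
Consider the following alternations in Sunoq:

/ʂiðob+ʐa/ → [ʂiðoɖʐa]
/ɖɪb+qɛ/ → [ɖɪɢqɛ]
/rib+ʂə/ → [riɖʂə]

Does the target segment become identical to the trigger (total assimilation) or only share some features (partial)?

The segment that alternates is /b/, which surfaces as [ɖ] when adjacent to /ʐ/.
The change bilabial → retroflex matches the place of the following /ʐ/, identifying this as place assimilation.
Manner and voice are unchanged, so the assimilation is partial, not total.
The other alternating forms pattern the same way: /b/ → [ɢ] before /q/ (bilabial → uvular, matching uvular); /b/ → [ɖ] before /ʂ/ (bilabial → retroflex, matching retroflex) — only place changes, and always toward the following segment.

partial assimilation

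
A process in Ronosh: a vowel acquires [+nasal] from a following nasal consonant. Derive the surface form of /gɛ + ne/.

The vowel /ɛ/ is adjacent to the following nasal /n/, so it acquires [+nasal] and surfaces as [ɛ̃].

[gɛ̃ne]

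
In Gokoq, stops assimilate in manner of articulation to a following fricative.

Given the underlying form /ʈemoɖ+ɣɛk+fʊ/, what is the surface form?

The rule targets /ɖ/ (voiced retroflex stop), which sits before the trigger /ɣ/ (fricative).
Changing only its manner to fricative gives [ʐ] — the voiced retroflex fricative.
At the second juncture, /k/ likewise becomes [x] adjacent to /f/.

[ʈemoʐɣɛxfʊ]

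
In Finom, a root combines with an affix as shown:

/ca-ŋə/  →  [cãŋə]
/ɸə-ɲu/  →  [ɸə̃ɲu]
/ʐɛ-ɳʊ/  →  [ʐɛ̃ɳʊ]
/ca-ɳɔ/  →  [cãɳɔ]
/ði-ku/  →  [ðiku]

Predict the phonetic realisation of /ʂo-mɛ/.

The data show regressive nasality assimilation (vowel nasalisation): /a/ → [ã] before /ŋ/; /ə/ → [ə̃] before /ɲ/; /ɛ/ → [ɛ̃] before /ɳ/; /a/ → [ã] before /ɳ/ — a vowel is nasalised by an immediately following nasal consonant.
No change occurs in [ðiku] because the vowel at the boundary is adjacent to an oral consonant, not a nasal (/i/ next to /k/).
The vowel /o/ is adjacent to the following nasal /m/, so it acquires [+nasal] and surfaces as [õ].

[ʂõmɛ]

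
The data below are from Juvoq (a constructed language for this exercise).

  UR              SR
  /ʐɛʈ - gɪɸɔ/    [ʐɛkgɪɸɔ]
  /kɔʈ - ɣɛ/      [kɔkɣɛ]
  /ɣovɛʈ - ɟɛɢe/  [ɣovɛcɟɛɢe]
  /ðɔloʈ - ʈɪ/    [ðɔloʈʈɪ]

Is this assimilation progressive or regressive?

Comparing underlying and surface forms, /ʈ/ → [k] is the alternation; the neighbouring /g/ is constant.
The change retroflex → velar matches the place of the following /g/, identifying this as place assimilation.
Checking the remaining alternations: /ʈ/ → [k] before /ɣ/ (retroflex → velar, matching velar); /ʈ/ → [c] before /ɟ/ (retroflex → palatal, matching palatal) — only place changes, and always toward the following segment.
No alternation appears in [ðɔloʈʈɪ]: there the adjacent consonants already agree in place (/ʈ/ and /ʈ/ are both retroflex), so this form is consistent with the same rule.
The trigger is the following segment, so the direction is regressive (anticipatory).

regressive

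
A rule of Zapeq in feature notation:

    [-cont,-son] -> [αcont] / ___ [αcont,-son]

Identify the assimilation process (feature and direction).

regressive manner assimilation

The rule copies [cont] (continuancy) from the environment onto the target stops; since [±cont] encodes the stop/fricative manner contrast, the assimilating dimension is manner.
The conditioning segment sits to the right of the focus bar, meaning the trigger follows the segment that changes — regressive assimilation.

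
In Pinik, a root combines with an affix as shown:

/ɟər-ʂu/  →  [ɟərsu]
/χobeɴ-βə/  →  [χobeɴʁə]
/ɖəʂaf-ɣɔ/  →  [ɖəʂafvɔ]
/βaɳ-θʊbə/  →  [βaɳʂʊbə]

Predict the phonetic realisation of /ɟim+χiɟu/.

The data show progressive place assimilation: /ʂ/ → [s] after /r/; /β/ → [ʁ] after /ɴ/; /ɣ/ → [v] after /f/; /θ/ → [ʂ] after /ɳ/. In each pair only place changes, matching the preceding consonant, while manner and voice stay constant.
The rule targets /χ/ (voiceless uvular fricative), which sits after the trigger /m/ (bilabial).
The voiceless bilabial fricative is [ɸ], so /χ/ → [ɸ].

[ɟimɸiɟu]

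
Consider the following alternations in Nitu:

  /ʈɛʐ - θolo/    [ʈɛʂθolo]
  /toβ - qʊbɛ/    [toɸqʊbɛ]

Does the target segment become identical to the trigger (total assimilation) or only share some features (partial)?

partial assimilation

The segment that alternates is /ʐ/, which surfaces as [ʂ] when adjacent to /θ/.
The change voiced → voiceless matches the voicing of the following /θ/, identifying this as voicing assimilation.
Place and manner are unchanged, so the assimilation is partial, not total.
Checking the remaining alternation: /β/ → [ɸ] before /q/ (voiced → voiceless, matching voiceless) — only voicing changes, and always toward the following segment.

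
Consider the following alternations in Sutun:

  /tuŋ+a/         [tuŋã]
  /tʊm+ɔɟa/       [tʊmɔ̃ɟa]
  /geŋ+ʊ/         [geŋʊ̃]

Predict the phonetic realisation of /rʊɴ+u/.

[rʊɴũ]

The data show progressive nasality assimilation (vowel nasalisation): /a/ → [ã] after /ŋ/; /ɔ/ → [ɔ̃] after /m/; /ʊ/ → [ʊ̃] after /ŋ/ — a vowel is nasalised by an immediately preceding nasal consonant.
The vowel /u/ is adjacent to the preceding nasal /ɴ/, so it acquires [+nasal] and surfaces as [ũ].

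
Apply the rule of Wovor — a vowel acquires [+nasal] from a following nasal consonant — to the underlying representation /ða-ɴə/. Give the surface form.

The vowel /a/ is adjacent to the following nasal /ɴ/, so it acquires [+nasal] and surfaces as [ã].

[ðãɴə]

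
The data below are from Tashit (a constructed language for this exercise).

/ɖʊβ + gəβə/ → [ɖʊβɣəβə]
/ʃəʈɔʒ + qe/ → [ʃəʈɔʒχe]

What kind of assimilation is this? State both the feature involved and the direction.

Underlying /g/ is realised as [ɣ] next to /β/; /β/ itself does not change.
The change stop → fricative matches the manner of the preceding /β/, identifying this as manner assimilation.
Place and voice are unchanged, so the assimilation is partial, not total.
The other alternating form patterns the same way: /q/ → [χ] after /ʒ/ (stop → fricative, matching a fricative) — only manner changes, and always toward the preceding segment.
The trigger is the preceding segment, so the direction is progressive (perseverative).

progressive manner assimilation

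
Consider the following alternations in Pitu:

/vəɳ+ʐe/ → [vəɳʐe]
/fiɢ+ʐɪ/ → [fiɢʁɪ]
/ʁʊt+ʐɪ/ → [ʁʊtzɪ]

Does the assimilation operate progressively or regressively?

progressive

Comparing underlying and surface forms, /ʐ/ → [ʁ] is the alternation; the neighbouring /ɢ/ is constant.
/ʐ/ is retroflex while /ɢ/ is uvular; the output [ʁ] is uvular, matching the trigger — so the feature that spreads is place.
The same holds elsewhere in the data: /ʐ/ → [z] after /t/ (retroflex → alveolar, matching alveolar) — only place changes, and always toward the preceding segment.
No alternation appears in [vəɳʐe]: there the adjacent consonants already agree in place (/ʐ/ and /ɳ/ are both retroflex), so this form is consistent with the same rule.
The trigger is the preceding segment, so the direction is progressive (perseverative).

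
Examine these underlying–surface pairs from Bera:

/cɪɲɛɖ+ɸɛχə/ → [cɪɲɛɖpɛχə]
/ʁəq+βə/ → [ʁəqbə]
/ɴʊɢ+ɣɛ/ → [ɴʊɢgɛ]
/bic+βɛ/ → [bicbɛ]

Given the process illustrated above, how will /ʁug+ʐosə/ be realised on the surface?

The data show progressive manner assimilation: /ɸ/ → [p] after /ɖ/; /β/ → [b] after /q/; /ɣ/ → [g] after /ɢ/; /β/ → [b] after /c/. In each pair only manner changes, matching the preceding consonant, while place and voice stay constant.
/ʐ/ is a voiced retroflex fricative. The preceding trigger /g/ is a stop, so /ʐ/ must become a stop as well.
Changing only its manner to stop gives [ɖ] — the voiced retroflex stop.

[ʁugɖosə]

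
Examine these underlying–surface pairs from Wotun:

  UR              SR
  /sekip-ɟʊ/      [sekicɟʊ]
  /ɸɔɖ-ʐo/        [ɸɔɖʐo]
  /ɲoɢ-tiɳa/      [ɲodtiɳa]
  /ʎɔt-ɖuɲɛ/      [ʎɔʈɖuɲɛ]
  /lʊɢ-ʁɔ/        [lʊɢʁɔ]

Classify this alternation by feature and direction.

regressive place assimilation

Comparing underlying and surface forms, /p/ → [c] is the alternation; the neighbouring /ɟ/ is constant.
/p/ is bilabial while /ɟ/ is palatal; the output [c] is palatal, matching the trigger — so the feature that spreads is place.
Manner and voice are unchanged, so the assimilation is partial, not total.
The same holds elsewhere in the data: /ɢ/ → [d] before /t/ (uvular → alveolar, matching alveolar); /t/ → [ʈ] before /ɖ/ (alveolar → retroflex, matching retroflex) — only place changes, and always toward the following segment.
Nothing changes in [ɸɔɖʐo], [lʊɢʁɔ]: there the adjacent consonants already agree in place (/ɖ/ and /ʐ/ are both retroflex; /ɢ/ and /ʁ/ are both uvular), so these forms are consistent with the same rule.
Since the segment that changes precedes the conditioning segment, the assimilation is regressive.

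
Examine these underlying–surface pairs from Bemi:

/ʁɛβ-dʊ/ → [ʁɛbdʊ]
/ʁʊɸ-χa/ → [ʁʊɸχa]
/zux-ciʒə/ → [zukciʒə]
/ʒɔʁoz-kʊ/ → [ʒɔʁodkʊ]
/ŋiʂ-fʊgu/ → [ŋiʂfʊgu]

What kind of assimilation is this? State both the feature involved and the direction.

regressive manner assimilation

Underlying /β/ is realised as [b] next to /d/; /d/ itself does not change.
/β/ is a fricative while /d/ is a stop; the output [b] is a stop, matching the trigger — so the feature that spreads is manner.
Place and voice are unchanged, so the assimilation is partial, not total.
The other alternating forms pattern the same way: /x/ → [k] before /c/ (fricative → stop, matching a stop); /z/ → [d] before /k/ (fricative → stop, matching a stop) — only manner changes, and always toward the following segment.
No alternation appears in [ʁʊɸχa], [ŋiʂfʊgu]: there the adjacent consonants already agree in manner (/ɸ/ and /χ/ are both fricatives; /ʂ/ and /f/ are both fricatives), so these forms are consistent with the same rule.
Since the segment that changes precedes the conditioning segment, the assimilation is regressive.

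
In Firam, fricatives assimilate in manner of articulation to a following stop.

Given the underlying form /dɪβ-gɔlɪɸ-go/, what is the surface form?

[dɪbgɔlɪpgo]

The rule targets /β/ (voiced bilabial fricative), which sits before the trigger /g/ (stop).
The voiced bilabial stop is [b], so /β/ → [b].
At the second juncture, /ɸ/ likewise becomes [p] adjacent to /g/.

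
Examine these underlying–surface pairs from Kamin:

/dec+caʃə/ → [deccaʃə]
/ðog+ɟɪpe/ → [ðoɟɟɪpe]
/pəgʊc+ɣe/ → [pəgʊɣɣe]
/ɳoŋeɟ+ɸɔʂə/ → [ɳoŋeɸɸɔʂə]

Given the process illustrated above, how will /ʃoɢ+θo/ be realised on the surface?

The data show regressive total assimilation (/g/ → [ɟ] before /ɟ/; /c/ → [ɣ] before /ɣ/; /ɟ/ → [ɸ] before /ɸ/): in every case the target segment becomes identical to its following neighbour, copying more than a single feature.
In [deccaʃə] the two consonants at the boundary are already identical (/c/ + /c/), so the rule applies vacuously and nothing changes.
/ɢ/ is the segment targeted by the rule; it sits immediately before /θ/, so it assimilates completely and surfaces as [θ].

[ʃoθθo]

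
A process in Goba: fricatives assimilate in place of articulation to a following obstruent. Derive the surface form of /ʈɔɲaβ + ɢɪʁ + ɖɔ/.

[ʈɔɲaʁɢɪʐɖɔ]

/β/ is a voiced bilabial fricative. The following trigger /ɢ/ is uvular, so /β/ must become uvular as well.
The voiced uvular fricative is [ʁ], so /β/ → [ʁ].
At the second juncture, /ʁ/ likewise becomes [ʐ] adjacent to /ɖ/.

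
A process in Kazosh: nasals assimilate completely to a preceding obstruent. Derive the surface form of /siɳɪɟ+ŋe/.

[siɳɪɟɟe]

/ŋ/ is the segment targeted by the rule; it sits immediately after /ɟ/, so it assimilates completely and surfaces as [ɟ].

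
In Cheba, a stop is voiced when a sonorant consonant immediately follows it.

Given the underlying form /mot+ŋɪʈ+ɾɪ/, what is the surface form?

The rule targets /t/ (voiceless alveolar stop), which sits before the trigger /ŋ/ (voiced).
A voiced alveolar stop is [d], so the surface segment is [d].
At the second juncture, /ʈ/ likewise becomes [ɖ] adjacent to /ɾ/.

[modŋɪɖɾɪ]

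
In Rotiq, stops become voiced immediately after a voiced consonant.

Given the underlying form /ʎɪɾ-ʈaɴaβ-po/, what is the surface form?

The rule targets /ʈ/ (voiceless retroflex stop), which sits after the trigger /ɾ/ (voiced).
The voiced retroflex stop is [ɖ], so /ʈ/ → [ɖ].
The same rule applies at the second boundary: /p/ → [b] next to /β/.

[ʎɪɾɖaɴaβbo]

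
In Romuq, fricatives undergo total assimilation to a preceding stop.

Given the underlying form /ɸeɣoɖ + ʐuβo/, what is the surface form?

[ɸeɣoɖɖuβo]

/ʐ/ is the segment targeted by the rule; it sits immediately after /ɖ/, so it assimilates completely and surfaces as [ɖ].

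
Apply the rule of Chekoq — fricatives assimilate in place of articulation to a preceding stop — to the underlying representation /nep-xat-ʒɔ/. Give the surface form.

[nepɸatzɔ]

The rule targets /x/ (voiceless velar fricative), which sits after the trigger /p/ (bilabial).
A voiceless bilabial fricative is [ɸ], so the surface segment is [ɸ].
The same rule applies at the second boundary: /ʒ/ → [z] next to /t/.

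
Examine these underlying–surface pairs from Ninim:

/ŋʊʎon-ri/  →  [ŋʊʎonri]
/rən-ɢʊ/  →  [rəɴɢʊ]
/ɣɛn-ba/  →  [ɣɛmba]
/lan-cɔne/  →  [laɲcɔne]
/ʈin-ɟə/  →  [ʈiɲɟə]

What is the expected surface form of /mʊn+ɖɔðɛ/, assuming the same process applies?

The data show regressive place assimilation: /n/ → [ɴ] before /ɢ/; /n/ → [m] before /b/; /n/ → [ɲ] before /c/; /n/ → [ɲ] before /ɟ/. In each pair only place changes, matching the following consonant, while manner and voice stay constant.
Nothing changes in [ŋʊʎonri]: there the adjacent consonants already agree in place (/n/ and /r/ are both alveolar), so this form is consistent with the same rule.
/n/ is a voiced alveolar nasal. The following trigger /ɖ/ is retroflex, so /n/ must become retroflex as well.
The voiced retroflex nasal is [ɳ], so /n/ → [ɳ].

[mʊɳɖɔðɛ]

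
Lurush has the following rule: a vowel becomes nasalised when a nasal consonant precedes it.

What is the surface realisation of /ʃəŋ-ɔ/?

[ʃəŋɔ̃]

/ɔ/ sits next to the nasal /ŋ/ and is therefore nasalised to [ɔ̃].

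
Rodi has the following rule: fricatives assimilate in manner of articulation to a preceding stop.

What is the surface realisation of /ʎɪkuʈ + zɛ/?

The rule targets /z/ (voiced alveolar fricative), which sits after the trigger /ʈ/ (stop).
Changing only its manner to stop gives [d] — the voiced alveolar stop.

[ʎɪkuʈdɛ]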